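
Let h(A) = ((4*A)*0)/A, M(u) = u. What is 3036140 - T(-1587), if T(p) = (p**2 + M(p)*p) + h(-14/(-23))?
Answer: -2000998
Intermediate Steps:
h(A) = 0 (h(A) = 0/A = 0)
T(p) = 2*p**2 (T(p) = (p**2 + p*p) + 0 = (p**2 + p**2) + 0 = 2*p**2 + 0 = 2*p**2)
3036140 - T(-1587) = 3036140 - 2*(-1587)**2 = 3036140 - 2*2518569 = 3036140 - 1*5037138 = 3036140 - 5037138 = -2000998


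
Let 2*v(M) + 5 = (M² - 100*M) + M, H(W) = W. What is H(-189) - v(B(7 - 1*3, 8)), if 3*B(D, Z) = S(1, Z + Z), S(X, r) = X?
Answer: -3061/18 ≈ -170.06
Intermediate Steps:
B(D, Z) = ⅓ (B(D, Z) = (⅓)*1 = ⅓)
v(M) = -5/2 + M²/2 - 99*M/2 (v(M) = -5/2 + ((M² - 100*M) + M)/2 = -5/2 + (M² - 99*M)/2 = -5/2 + (M²/2 - 99*M/2) = -5/2 + M²/2 - 99*M/2)
H(-189) - v(B(7 - 1*3, 8)) = -189 - (-5/2 + (⅓)²/2 - 99/2*⅓) = -189 - (-5/2 + (½)*(⅑) - 33/2) = -189 - (-5/2 + 1/18 - 33/2) = -189 - 1*(-341/18) = -189 + 341/18 = -3061/18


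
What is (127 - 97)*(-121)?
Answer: -3630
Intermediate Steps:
(127 - 97)*(-121) = 30*(-121) = -3630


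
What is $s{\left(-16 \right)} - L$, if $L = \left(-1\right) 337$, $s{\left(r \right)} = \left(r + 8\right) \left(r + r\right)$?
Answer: $593$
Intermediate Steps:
$s{\left(r \right)} = 2 r \left(8 + r\right)$ ($s{\left(r \right)} = \left(8 + r\right) 2 r = 2 r \left(8 + r\right)$)
$L = -337$
$s{\left(-16 \right)} - L = 2 \left(-16\right) \left(8 - 16\right) - -337 = 2 \left(-16\right) \left(-8\right) + 337 = 256 + 337 = 593$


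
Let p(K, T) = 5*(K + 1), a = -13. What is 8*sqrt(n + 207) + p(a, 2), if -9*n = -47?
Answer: -60 + 8*sqrt(1910)/3 ≈ 56.543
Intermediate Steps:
n = 47/9 (n = -1/9*(-47) = 47/9 ≈ 5.2222)
p(K, T) = 5 + 5*K (p(K, T) = 5*(1 + K) = 5 + 5*K)
8*sqrt(n + 207) + p(a, 2) = 8*sqrt(47/9 + 207) + (5 + 5*(-13)) = 8*sqrt(1910/9) + (5 - 65) = 8*(sqrt(1910)/3) - 60 = 8*sqrt(1910)/3 - 60 = -60 + 8*sqrt(1910)/3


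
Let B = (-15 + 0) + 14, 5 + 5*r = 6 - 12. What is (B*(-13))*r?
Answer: -143/5 ≈ -28.600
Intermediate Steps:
r = -11/5 (r = -1 + (6 - 12)/5 = -1 + (⅕)*(-6) = -1 - 6/5 = -11/5 ≈ -2.2000)
B = -1 (B = -15 + 14 = -1)
(B*(-13))*r = -1*(-13)*(-11/5) = 13*(-11/5) = -143/5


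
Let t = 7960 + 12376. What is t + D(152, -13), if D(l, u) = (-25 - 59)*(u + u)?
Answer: 22520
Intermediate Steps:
t = 20336
D(l, u) = -168*u
t + D(152, -13) = 20336 - 168*(-13) = 20336 + 2184 = 22520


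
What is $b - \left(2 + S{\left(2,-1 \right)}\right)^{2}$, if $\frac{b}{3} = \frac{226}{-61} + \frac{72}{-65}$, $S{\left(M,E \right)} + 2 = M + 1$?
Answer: $- \frac{92931}{3965} \approx -23.438$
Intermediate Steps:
$S{\left(M,E \right)} = -1 + M$ ($S{\left(M,E \right)} = -2 + \left(M + 1\right) = -2 + \left(1 + M\right) = -1 + M$)
$b = - \frac{57246}{3965}$ ($b = 3 \left(\frac{226}{-61} + \frac{72}{-65}\right) = 3 \left(226 \left(- \frac{1}{61}\right) + 72 \left(- \frac{1}{65}\right)\right) = 3 \left(- \frac{226}{61} - \frac{72}{65}\right) = 3 \left(- \frac{19082}{3965}\right) = - \frac{57246}{3965} \approx -14.438$)
$b - \left(2 + S{\left(2,-1 \right)}\right)^{2} = - \frac{57246}{3965} - \left(2 + \left(-1 + 2\right)\right)^{2} = - \frac{57246}{3965} - \left(2 + 1\right)^{2} = - \frac{57246}{3965} - 3^{2} = - \frac{57246}{3965} - 9 = - \frac{92931}{3965}$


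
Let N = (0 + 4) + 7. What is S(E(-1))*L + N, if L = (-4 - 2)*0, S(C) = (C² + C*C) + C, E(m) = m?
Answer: 11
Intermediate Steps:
S(C) = C + 2*C² (S(C) = (C² + C²) + C = 2*C² + C = C + 2*C²)
N = 11 (N = 4 + 7 = 11)
L = 0 (L = -6*0 = 0)
S(E(-1))*L + N = -(1 + 2*(-1))*0 + 11 = -(1 - 2)*0 + 11 = -1*(-1)*0 + 11 = 1*0 + 11 = 0 + 11 = 11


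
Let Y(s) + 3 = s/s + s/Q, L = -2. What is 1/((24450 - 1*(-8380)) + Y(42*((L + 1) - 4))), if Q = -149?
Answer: 149/4891582 ≈ 3.0461e-5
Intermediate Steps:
Y(s) = -2 - s/149 (Y(s) = -3 + (s/s + s/(-149)) = -3 + (1 + s*(-1/149)) = -3 + (1 - s/149) = -2 - s/149)
1/((24450 - 1*(-8380)) + Y(42*((L + 1) - 4))) = 1/((24450 - 1*(-8380)) + (-2 - 42*((-2 + 1) - 4)/149)) = 1/((24450 + 8380) + (-2 - 42*(-1 - 4)/149)) = 1/(32830 + (-2 - 42*(-5)/149)) = 1/(32830 + (-2 - 1/149*(-210))) = 1/(32830 + (-2 + 210/149)) = 1/(32830 - 88/149) = 1/(4891582/149) = 149/4891582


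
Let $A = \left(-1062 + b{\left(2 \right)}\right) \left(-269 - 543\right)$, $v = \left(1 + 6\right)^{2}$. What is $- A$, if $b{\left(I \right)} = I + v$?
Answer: $-820932$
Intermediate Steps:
$v = 49$ ($v = 7^{2} = 49$)
$b{\left(I \right)} = 49 + I$ ($b{\left(I \right)} = I + 49 = 49 + I$)
$A = 820932$ ($A = \left(-1062 + \left(49 + 2\right)\right) \left(-269 - 543\right) = \left(-1062 + 51\right) \left(-812\right) = \left(-1011\right) \left(-812\right) = 820932$)
$- A = \left(-1\right) 820932 = -820932$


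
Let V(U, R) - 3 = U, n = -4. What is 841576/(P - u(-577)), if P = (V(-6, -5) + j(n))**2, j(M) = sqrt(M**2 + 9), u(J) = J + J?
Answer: 420788/579 ≈ 726.75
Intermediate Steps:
V(U, R) = 3 + U
u(J) = 2*J
j(M) = sqrt(9 + M**2)
P = 4 (P = ((3 - 6) + sqrt(9 + (-4)**2))**2 = (-3 + sqrt(9 + 16))**2 = (-3 + sqrt(25))**2 = (-3 + 5)**2 = 2**2 = 4)
841576/(P - u(-577)) = 841576/(4 - 2*(-577)) = 841576/(4 - 1*(-1154)) = 841576/(4 + 1154) = 841576/1158 = 841576*(1/1158) = 420788/579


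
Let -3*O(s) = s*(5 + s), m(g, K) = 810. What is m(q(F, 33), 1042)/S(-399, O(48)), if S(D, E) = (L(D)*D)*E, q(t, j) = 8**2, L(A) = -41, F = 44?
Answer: -135/2312072 ≈ -5.8389e-5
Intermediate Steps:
q(t, j) = 64
O(s) = -s*(5 + s)/3
S(D, E) = -41*D*E (S(D, E) = (-41*D)*E = -41*D*E)
m(q(F, 33), 1042)/S(-399, O(48)) = 810/((-41*(-399)*(-1/3*48*(5 + 48)))) = 810/((-41*(-399)*(-1/3*48*53))) = 810/((-41*(-399)*(-848))) = 810/(-13872432) = 810*(-1/13872432) = -135/2312072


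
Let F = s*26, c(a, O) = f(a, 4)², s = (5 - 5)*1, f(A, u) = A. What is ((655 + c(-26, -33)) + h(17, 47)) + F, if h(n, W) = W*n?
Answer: 2130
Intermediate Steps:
s = 0 (s = 0*1 = 0)
c(a, O) = a²
F = 0 (F = 0*26 = 0)
((655 + c(-26, -33)) + h(17, 47)) + F = ((655 + (-26)²) + 47*17) + 0 = ((655 + 676) + 799) + 0 = (1331 + 799) + 0 = 2130 + 0 = 2130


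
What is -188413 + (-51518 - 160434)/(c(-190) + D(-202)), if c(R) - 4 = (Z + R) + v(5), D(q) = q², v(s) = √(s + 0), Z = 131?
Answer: -78216210682849/415120249 + 52988*√5/415120249 ≈ -1.8842e+5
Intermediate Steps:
v(s) = √s
c(R) = 135 + R + √5 (c(R) = 4 + ((131 + R) + √5) = 4 + (131 + R + √5) = 135 + R + √5)
-188413 + (-51518 - 160434)/(c(-190) + D(-202)) = -188413 + (-51518 - 160434)/((135 - 190 + √5) + (-202)²) = -188413 - 211952/((-55 + √5) + 40804) = -188413 - 211952/(40749 + √5)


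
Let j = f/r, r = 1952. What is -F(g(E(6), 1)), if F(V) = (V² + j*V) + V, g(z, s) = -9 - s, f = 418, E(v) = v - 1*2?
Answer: -42875/488 ≈ -87.859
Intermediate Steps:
E(v) = -2 + v (E(v) = v - 2 = -2 + v)
j = 209/976 (j = 418/1952 = 418*(1/1952) = 209/976 ≈ 0.21414)
F(V) = V² + 1185*V/976 (F(V) = (V² + 209*V/976) + V = V² + 1185*V/976)
-F(g(E(6), 1)) = -(-9 - 1*1)*(1185 + 976*(-9 - 1*1))/976 = -(-9 - 1)*(1185 + 976*(-9 - 1))/976 = -(-10)*(1185 + 976*(-10))/976 = -(-10)*(1185 - 9760)/976 = -(-10)*(-8575)/976 = -1*42875/488 = -42875/488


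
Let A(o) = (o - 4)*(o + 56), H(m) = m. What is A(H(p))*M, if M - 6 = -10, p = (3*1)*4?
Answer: -2176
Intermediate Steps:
p = 12 (p = 3*4 = 12)
M = -4 (M = 6 - 10 = -4)
A(o) = (-4 + o)*(56 + o)
A(H(p))*M = (-224 + 12² + 52*12)*(-4) = (-224 + 144 + 624)*(-4) = 544*(-4) = -2176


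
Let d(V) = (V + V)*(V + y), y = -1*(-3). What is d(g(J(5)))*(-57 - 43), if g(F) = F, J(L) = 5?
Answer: -8000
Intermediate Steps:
y = 3
d(V) = 2*V*(3 + V) (d(V) = (V + V)*(V + 3) = (2*V)*(3 + V) = 2*V*(3 + V))
d(g(J(5)))*(-57 - 43) = (2*5*(3 + 5))*(-57 - 43) = (2*5*8)*(-100) = 80*(-100) = -8000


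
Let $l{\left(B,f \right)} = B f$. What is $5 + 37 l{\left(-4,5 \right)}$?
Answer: $-735$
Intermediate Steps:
$5 + 37 l{\left(-4,5 \right)} = 5 + 37 \left(\left(-4\right) 5\right) = 5 + 37 \left(-20\right) = 5 - 740 = -735$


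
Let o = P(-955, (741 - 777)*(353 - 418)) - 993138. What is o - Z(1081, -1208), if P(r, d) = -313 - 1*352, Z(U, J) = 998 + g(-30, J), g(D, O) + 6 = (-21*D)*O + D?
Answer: -233725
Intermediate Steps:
g(D, O) = -6 + D - 21*D*O (g(D, O) = -6 + ((-21*D)*O + D) = -6 + (-21*D*O + D) = -6 + (D - 21*D*O) = -6 + D - 21*D*O)
Z(U, J) = 962 + 630*J (Z(U, J) = 998 + (-6 - 30 - 21*(-30)*J) = 998 + (-6 - 30 + 630*J) = 998 + (-36 + 630*J) = 962 + 630*J)
P(r, d) = -665 (P(r, d) = -313 - 352 = -665)
o = -993803 (o = -665 - 993138 = -993803)
o - Z(1081, -1208) = -993803 - (962 + 630*(-1208)) = -993803 - (962 - 761040) = -993803 - 1*(-760078) = -993803 + 760078 = -233725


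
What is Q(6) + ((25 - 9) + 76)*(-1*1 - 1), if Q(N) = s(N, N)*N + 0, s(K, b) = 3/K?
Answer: -181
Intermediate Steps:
Q(N) = 3 (Q(N) = (3/N)*N + 0 = 3 + 0 = 3)
Q(6) + ((25 - 9) + 76)*(-1*1 - 1) = 3 + ((25 - 9) + 76)*(-1*1 - 1) = 3 + (16 + 76)*(-1 - 1) = 3 + 92*(-2) = 3 - 184 = -181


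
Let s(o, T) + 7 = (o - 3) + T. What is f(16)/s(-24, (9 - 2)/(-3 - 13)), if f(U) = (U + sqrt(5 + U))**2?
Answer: -4432/551 - 512*sqrt(21)/551 ≈ -12.302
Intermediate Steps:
s(o, T) = -10 + T + o (s(o, T) = -7 + ((o - 3) + T) = -7 + ((-3 + o) + T) = -7 + (-3 + T + o) = -10 + T + o)
f(16)/s(-24, (9 - 2)/(-3 - 13)) = (16 + sqrt(5 + 16))**2/(-10 + (9 - 2)/(-3 - 13) - 24) = (16 + sqrt(21))**2/(-10 + 7/(-16) - 24) = (16 + sqrt(21))**2/(-10 + 7*(-1/16) - 24) = (16 + sqrt(21))**2/(-10 - 7/16 - 24) = (16 + sqrt(21))**2/(-551/16) = (16 + sqrt(21))**2*(-16/551) = -16*(16 + sqrt(21))**2/551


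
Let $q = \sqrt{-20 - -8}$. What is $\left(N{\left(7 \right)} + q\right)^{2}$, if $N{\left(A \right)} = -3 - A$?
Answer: $88 - 40 i \sqrt{3} \approx 88.0 - 69.282 i$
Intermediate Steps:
$q = 2 i \sqrt{3}$ ($q = \sqrt{-20 + 8} = \sqrt{-12} = 2 i \sqrt{3} \approx 3.4641 i$)
$\left(N{\left(7 \right)} + q\right)^{2} = \left(\left(-3 - 7\right) + 2 i \sqrt{3}\right)^{2} = \left(-10 + 2 i \sqrt{3}\right)^{2}$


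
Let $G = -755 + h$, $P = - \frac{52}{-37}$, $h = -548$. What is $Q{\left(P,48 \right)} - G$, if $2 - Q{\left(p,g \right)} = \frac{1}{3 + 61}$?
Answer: $\frac{83519}{64} \approx 1305.0$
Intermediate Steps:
$P = \frac{52}{37}$ ($P = \left(-52\right) \left(- \frac{1}{37}\right) = \frac{52}{37} \approx 1.4054$)
$Q{\left(p,g \right)} = \frac{127}{64}$ ($Q{\left(p,g \right)} = 2 - \frac{1}{3 + 61} = 2 - \frac{1}{64} = \frac{127}{64}$)
$G = -1303$ ($G = -755 - 548 = -1303$)
$Q{\left(P,48 \right)} - G = \frac{127}{64} - -1303 = \frac{127}{64} + 1303 = \frac{83519}{64}$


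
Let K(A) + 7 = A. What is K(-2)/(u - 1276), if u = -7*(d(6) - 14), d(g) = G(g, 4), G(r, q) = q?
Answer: 1/134 ≈ 0.0074627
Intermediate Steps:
d(g) = 4
u = 70 (u = -7*(4 - 14) = -7*(-10) = 70)
K(A) = -7 + A
K(-2)/(u - 1276) = (-7 - 2)/(70 - 1276) = -9/(-1206) = -9*(-1/1206) = 1/134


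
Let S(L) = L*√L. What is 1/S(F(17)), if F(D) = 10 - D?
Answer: I*√7/49 ≈ 0.053995*I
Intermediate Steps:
S(L) = L^(3/2)
1/S(F(17)) = 1/((10 - 1*17)^(3/2)) = 1/((10 - 17)^(3/2)) = 1/((-7)^(3/2)) = 1/(-7*I*√7) = I*√7/49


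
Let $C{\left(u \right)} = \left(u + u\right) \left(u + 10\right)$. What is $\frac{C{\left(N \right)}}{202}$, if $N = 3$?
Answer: $\frac{39}{101} \approx 0.38614$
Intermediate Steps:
$C{\left(u \right)} = 2 u \left(10 + u\right)$
$\frac{C{\left(N \right)}}{202} = \frac{2 \cdot 3 \left(10 + 3\right)}{202} = 2 \cdot 3 \cdot 13 \cdot \frac{1}{202} = 78 \cdot \frac{1}{202} = \frac{39}{101}$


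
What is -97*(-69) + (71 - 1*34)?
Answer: 6730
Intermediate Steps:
-97*(-69) + (71 - 1*34) = 6693 + (71 - 34) = 6693 + 37 = 6730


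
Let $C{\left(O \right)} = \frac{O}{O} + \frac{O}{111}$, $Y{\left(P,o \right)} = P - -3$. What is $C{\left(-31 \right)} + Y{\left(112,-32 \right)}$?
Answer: $\frac{12845}{111} \approx 115.72$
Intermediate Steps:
$Y{\left(P,o \right)} = 3 + P$ ($Y{\left(P,o \right)} = P + 3 = 3 + P$)
$C{\left(O \right)} = 1 + \frac{O}{111}$ ($C{\left(O \right)} = 1 + O \frac{1}{111} = 1 + \frac{O}{111}$)
$C{\left(-31 \right)} + Y{\left(112,-32 \right)} = \left(1 + \frac{1}{111} \left(-31\right)\right) + \left(3 + 112\right) = \left(1 - \frac{31}{111}\right) + 115 = \frac{80}{111} + 115 = \frac{12845}{111}$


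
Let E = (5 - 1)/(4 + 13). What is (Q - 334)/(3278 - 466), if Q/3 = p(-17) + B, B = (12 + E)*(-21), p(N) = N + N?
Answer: -5129/11951 ≈ -0.42917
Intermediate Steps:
E = 4/17 ≈ 0.23529
p(N) = 2*N
B = -4368/17 (B = (12 + 4/17)*(-21) = (208/17)*(-21) = -4368/17 ≈ -256.94)
Q = -14838/17 (Q = 3*(2*(-17) - 4368/17) = 3*(-34 - 4368/17) = 3*(-4946/17) = -14838/17 ≈ -872.82)
(Q - 334)/(3278 - 466) = (-14838/17 - 334)/(3278 - 466) = -20516/17/2812 = -20516/17*1/2812 = -5129/11951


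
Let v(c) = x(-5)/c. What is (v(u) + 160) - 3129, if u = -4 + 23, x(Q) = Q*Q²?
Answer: -56536/19 ≈ -2975.6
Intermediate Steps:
x(Q) = Q³
u = 19
v(c) = -125/c (v(c) = (-5)³/c = -125/c)
(v(u) + 160) - 3129 = (-125/19 + 160) - 3129 = 2915/19 - 3129 = -56536/19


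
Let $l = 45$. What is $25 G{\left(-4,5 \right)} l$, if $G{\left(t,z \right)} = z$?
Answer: $5625$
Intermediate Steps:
$25 G{\left(-4,5 \right)} l = 25 \cdot 5 \cdot 45 = 125 \cdot 45 = 5625$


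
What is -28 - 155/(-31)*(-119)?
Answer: -623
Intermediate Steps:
-28 - 155/(-31)*(-119) = -28 - 155*(-1/31)*(-119) = -28 + 5*(-119) = -28 - 595 = -623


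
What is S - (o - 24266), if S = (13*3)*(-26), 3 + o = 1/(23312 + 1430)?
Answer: 575375209/24742 ≈ 23255.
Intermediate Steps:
o = -74225/24742 (o = -3 + 1/(23312 + 1430) = -3 + 1/24742 = -74225/24742 ≈ -3.0000)
S = -1014 (S = 39*(-26) = -1014)
S - (o - 24266) = -1014 - (-74225/24742 - 24266) = -1014 - 1*(-600463597/24742) = -1014 + 600463597/24742 = 575375209/24742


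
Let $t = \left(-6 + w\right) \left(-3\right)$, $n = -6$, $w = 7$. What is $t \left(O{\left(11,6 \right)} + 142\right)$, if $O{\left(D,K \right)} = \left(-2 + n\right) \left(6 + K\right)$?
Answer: $-138$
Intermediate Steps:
$t = -3$ ($t = \left(-6 + 7\right) \left(-3\right) = 1 \left(-3\right) = -3$)
$O{\left(D,K \right)} = -48 - 8 K$ ($O{\left(D,K \right)} = \left(-2 - 6\right) \left(6 + K\right) = - 8 \left(6 + K\right) = -48 - 8 K$)
$t \left(O{\left(11,6 \right)} + 142\right) = - 3 \left(\left(-48 - 48\right) + 142\right) = - 3 \left(-96 + 142\right) = \left(-3\right) 46 = -138$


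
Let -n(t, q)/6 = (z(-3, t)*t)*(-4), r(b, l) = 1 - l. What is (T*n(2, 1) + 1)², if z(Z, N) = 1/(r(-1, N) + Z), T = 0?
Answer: 1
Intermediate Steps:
z(Z, N) = 1/(1 + Z - N) (z(Z, N) = 1/((1 - N) + Z) = 1/(1 + Z - N))
n(t, q) = 24*t/(-2 - t) (n(t, q) = -6*t/(1 - 3 - t)*(-4) = -6*t/(-2 - t)*(-4) = -(-24)*t/(-2 - t) = 24*t/(-2 - t))
(T*n(2, 1) + 1)² = (0*(-24*2/(2 + 2)) + 1)² = (0*(-24*2/4) + 1)² = (0*(-24*2*¼) + 1)² = (0*(-12) + 1)² = (0 + 1)² = 1² = 1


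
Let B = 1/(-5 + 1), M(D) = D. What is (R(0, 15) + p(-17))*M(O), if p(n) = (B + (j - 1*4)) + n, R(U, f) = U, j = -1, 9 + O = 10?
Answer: -89/4 ≈ -22.250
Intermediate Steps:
O = 1 (O = -9 + 10 = 1)
B = -1/4 (B = 1/(-4) = -1/4 ≈ -0.25000)
p(n) = -21/4 + n (p(n) = (-1/4 + (-1 - 1*4)) + n = (-1/4 + (-1 - 4)) + n = (-1/4 - 5) + n = -21/4 + n)
(R(0, 15) + p(-17))*M(O) = (0 + (-21/4 - 17))*1 = (0 - 89/4)*1 = -89/4*1 = -89/4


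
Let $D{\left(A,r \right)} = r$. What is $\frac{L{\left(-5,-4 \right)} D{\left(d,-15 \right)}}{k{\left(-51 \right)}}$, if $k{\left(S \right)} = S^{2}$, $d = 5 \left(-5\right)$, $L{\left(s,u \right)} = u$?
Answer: $\frac{20}{867} \approx 0.023068$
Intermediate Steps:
$d = -25$
$\frac{L{\left(-5,-4 \right)} D{\left(d,-15 \right)}}{k{\left(-51 \right)}} = \frac{\left(-4\right) \left(-15\right)}{\left(-51\right)^{2}} = \frac{60}{2601} = 60 \cdot \frac{1}{2601} = \frac{20}{867}$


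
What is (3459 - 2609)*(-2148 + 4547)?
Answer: 2039150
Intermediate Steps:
(3459 - 2609)*(-2148 + 4547) = 850*2399 = 2039150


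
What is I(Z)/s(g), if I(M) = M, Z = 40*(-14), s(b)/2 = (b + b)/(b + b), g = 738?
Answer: -280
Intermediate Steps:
s(b) = 2 (s(b) = 2*((b + b)/(b + b)) = 2*((2*b)/((2*b))) = 2*((2*b)*(1/(2*b))) = 2*1 = 2)
Z = -560
I(Z)/s(g) = -560/2 = -560*½ = -280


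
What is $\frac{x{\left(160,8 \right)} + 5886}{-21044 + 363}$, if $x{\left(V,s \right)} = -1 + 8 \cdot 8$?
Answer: $- \frac{5949}{20681} \approx -0.28766$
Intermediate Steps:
$x{\left(V,s \right)} = 63$ ($x{\left(V,s \right)} = -1 + 64 = 63$)
$\frac{x{\left(160,8 \right)} + 5886}{-21044 + 363} = \frac{63 + 5886}{-21044 + 363} = \frac{5949}{-20681} = 5949 \left(- \frac{1}{20681}\right) = - \frac{5949}{20681}$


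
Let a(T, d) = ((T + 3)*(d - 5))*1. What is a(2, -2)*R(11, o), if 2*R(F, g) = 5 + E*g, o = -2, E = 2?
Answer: -35/2 ≈ -17.500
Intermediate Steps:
R(F, g) = 5/2 + g (R(F, g) = (5 + 2*g)/2 = 5/2 + g)
a(T, d) = (-5 + d)*(3 + T) (a(T, d) = ((3 + T)*(-5 + d))*1 = ((-5 + d)*(3 + T))*1 = (-5 + d)*(3 + T))
a(2, -2)*R(11, o) = (-15 - 5*2 + 3*(-2) + 2*(-2))*(5/2 - 2) = (-15 - 10 - 6 - 4)*(1/2) = -35*1/2 = -35/2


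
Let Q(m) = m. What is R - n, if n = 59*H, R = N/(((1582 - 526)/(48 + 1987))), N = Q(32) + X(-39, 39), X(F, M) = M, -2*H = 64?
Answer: 194383/96 ≈ 2024.8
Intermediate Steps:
H = -32 (H = -1/2*64 = -32)
N = 71 (N = 32 + 39 = 71)
R = 13135/96 (R = 71/(((1582 - 526)/(48 + 1987))) = 71/((1056/2035)) = 71/((1056*(1/2035))) = 71/(96/185) = 71*(185/96) = 13135/96 ≈ 136.82)
n = -1888 (n = 59*(-32) = -1888)
R - n = 13135/96 - 1*(-1888) = 13135/96 + 1888 = 194383/96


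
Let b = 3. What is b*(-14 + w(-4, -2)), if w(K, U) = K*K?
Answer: 6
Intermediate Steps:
w(K, U) = K²
b*(-14 + w(-4, -2)) = 3*(-14 + (-4)²) = 3*(-14 + 16) = 3*2 = 6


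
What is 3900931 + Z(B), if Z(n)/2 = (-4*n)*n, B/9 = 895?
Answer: -515163269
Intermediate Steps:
B = 8055 (B = 9*895 = 8055)
Z(n) = -8*n² (Z(n) = 2*((-4*n)*n) = 2*(-4*n²) = -8*n²)
3900931 + Z(B) = 3900931 - 8*8055² = 3900931 - 8*64883025 = 3900931 - 519064200 = -515163269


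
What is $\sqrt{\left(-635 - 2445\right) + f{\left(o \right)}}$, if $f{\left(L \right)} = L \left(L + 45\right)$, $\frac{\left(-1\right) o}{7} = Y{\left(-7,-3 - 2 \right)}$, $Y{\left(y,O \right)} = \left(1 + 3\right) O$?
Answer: $2 \sqrt{5705} \approx 151.06$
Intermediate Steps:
$Y{\left(y,O \right)} = 4 O$
$o = 140$ ($o = - 7 \cdot 4 \left(-3 - 2\right) = - 7 \cdot 4 \left(-5\right) = \left(-7\right) \left(-20\right) = 140$)
$f{\left(L \right)} = L \left(45 + L\right)$
$\sqrt{\left(-635 - 2445\right) + f{\left(o \right)}} = \sqrt{\left(-635 - 2445\right) + 140 \left(45 + 140\right)} = \sqrt{\left(-635 - 2445\right) + 140 \cdot 185} = \sqrt{-3080 + 25900} = \sqrt{22820} = 2 \sqrt{5705}$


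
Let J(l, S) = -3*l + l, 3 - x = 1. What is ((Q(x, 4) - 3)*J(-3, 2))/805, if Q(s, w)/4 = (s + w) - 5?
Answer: 6/805 ≈ 0.0074534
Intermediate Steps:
x = 2 (x = 3 - 1*1 = 3 - 1 = 2)
J(l, S) = -2*l
Q(s, w) = -20 + 4*s + 4*w (Q(s, w) = 4*((s + w) - 5) = 4*(-5 + s + w) = -20 + 4*s + 4*w)
((Q(x, 4) - 3)*J(-3, 2))/805 = (((-20 + 4*2 + 4*4) - 3)*(-2*(-3)))/805 = (((-20 + 8 + 16) - 3)*6)*(1/805) = ((4 - 3)*6)*(1/805) = (1*6)*(1/805) = 6*(1/805) = 6/805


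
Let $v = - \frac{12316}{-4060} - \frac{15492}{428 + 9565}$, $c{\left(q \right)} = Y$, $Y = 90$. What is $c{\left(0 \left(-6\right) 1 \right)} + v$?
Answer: $\frac{309301539}{3380965} \approx 91.483$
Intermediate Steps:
$c{\left(q \right)} = 90$
$v = \frac{5014689}{3380965}$ ($v = \left(-12316\right) \left(- \frac{1}{4060}\right) - \frac{15492}{9993} = \frac{3079}{1015} - \frac{5164}{3331} = \frac{5014689}{3380965} \approx 1.4832$)
$c{\left(0 \left(-6\right) 1 \right)} + v = 90 + \frac{5014689}{3380965} = \frac{309301539}{3380965}$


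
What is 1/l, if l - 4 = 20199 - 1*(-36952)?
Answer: 1/57155 ≈ 1.7496e-5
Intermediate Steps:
l = 57155 (l = 4 + (20199 - 1*(-36952)) = 4 + (20199 + 36952) = 4 + 57151 = 57155)
1/l = 1/57155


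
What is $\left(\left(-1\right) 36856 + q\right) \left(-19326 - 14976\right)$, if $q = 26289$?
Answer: $362469234$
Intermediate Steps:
$\left(\left(-1\right) 36856 + q\right) \left(-19326 - 14976\right) = \left(\left(-1\right) 36856 + 26289\right) \left(-19326 - 14976\right) = \left(-36856 + 26289\right) \left(-34302\right) = \left(-10567\right) \left(-34302\right) = 362469234$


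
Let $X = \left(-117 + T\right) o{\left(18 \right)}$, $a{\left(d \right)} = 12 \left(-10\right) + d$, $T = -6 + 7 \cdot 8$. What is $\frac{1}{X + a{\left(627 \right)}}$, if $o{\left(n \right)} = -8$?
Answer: $\frac{1}{1043} \approx 0.00095877$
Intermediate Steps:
$T = 50$ ($T = -6 + 56 = 50$)
$a{\left(d \right)} = -120 + d$
$X = 536$ ($X = \left(-117 + 50\right) \left(-8\right) = \left(-67\right) \left(-8\right) = 536$)
$\frac{1}{X + a{\left(627 \right)}} = \frac{1}{536 + \left(-120 + 627\right)} = \frac{1}{536 + 507} = \frac{1}{1043}$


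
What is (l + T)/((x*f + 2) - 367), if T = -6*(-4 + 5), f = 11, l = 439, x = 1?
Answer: -433/354 ≈ -1.2232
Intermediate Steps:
T = -6 (T = -6*1 = -6)
(l + T)/((x*f + 2) - 367) = (439 - 6)/((1*11 + 2) - 367) = 433/((11 + 2) - 367) = 433/(13 - 367) = 433/(-354) = 433*(-1/354) = -433/354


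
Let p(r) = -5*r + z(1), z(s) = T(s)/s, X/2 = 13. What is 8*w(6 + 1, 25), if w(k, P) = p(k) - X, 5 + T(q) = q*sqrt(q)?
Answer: -520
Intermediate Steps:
X = 26 (X = 2*13 = 26)
T(q) = -5 + q**(3/2) (T(q) = -5 + q*sqrt(q) = -5 + q**(3/2))
z(s) = (-5 + s**(3/2))/s
p(r) = -4 - 5*r (p(r) = -5*r + (-5 + 1**(3/2))/1 = -5*r + 1*(-5 + 1) = -5*r + 1*(-4) = -5*r - 4 = -4 - 5*r)
w(k, P) = -30 - 5*k (w(k, P) = (-4 - 5*k) - 1*26 = (-4 - 5*k) - 26 = -30 - 5*k)
8*w(6 + 1, 25) = 8*(-30 - 5*(6 + 1)) = 8*(-30 - 5*7) = 8*(-30 - 35) = 8*(-65) = -520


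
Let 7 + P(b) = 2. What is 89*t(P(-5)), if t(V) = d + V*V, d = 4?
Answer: 2581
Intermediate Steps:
P(b) = -5 (P(b) = -7 + 2 = -5)
t(V) = 4 + V² (t(V) = 4 + V*V = 4 + V²)
89*t(P(-5)) = 89*(4 + (-5)²) = 89*(4 + 25) = 89*29 = 2581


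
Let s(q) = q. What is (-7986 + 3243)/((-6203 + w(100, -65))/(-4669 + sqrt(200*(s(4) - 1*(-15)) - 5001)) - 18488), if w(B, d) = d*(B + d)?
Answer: 955745102011491/3725085408717490 + 20105577*I*sqrt(1201)/3725085408717490 ≈ 0.25657 + 1.8705e-7*I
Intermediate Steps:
(-7986 + 3243)/((-6203 + w(100, -65))/(-4669 + sqrt(200*(s(4) - 1*(-15)) - 5001)) - 18488) = (-7986 + 3243)/((-6203 - 65*(100 - 65))/(-4669 + sqrt(200*(4 - 1*(-15)) - 5001)) - 18488) = -4743/((-6203 - 65*35)/(-4669 + sqrt(200*(4 + 15) - 5001)) - 18488) = -4743/((-6203 - 2275)/(-4669 + sqrt(200*19 - 5001)) - 18488) = -4743/(-8478/(-4669 + sqrt(3800 - 5001)) - 18488) = -4743/(-8478/(-4669 + sqrt(-1201)) - 18488) = -4743/(-8478/(-4669 + I*sqrt(1201)) - 18488) = -4743/(-18488 - 8478/(-4669 + I*sqrt(1201)))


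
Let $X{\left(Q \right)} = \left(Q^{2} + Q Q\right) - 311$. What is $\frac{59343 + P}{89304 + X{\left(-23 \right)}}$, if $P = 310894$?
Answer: $\frac{370237}{90051} \approx 4.1114$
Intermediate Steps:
$X{\left(Q \right)} = -311 + 2 Q^{2}$ ($X{\left(Q \right)} = \left(Q^{2} + Q^{2}\right) - 311 = 2 Q^{2} - 311 = -311 + 2 Q^{2}$)
$\frac{59343 + P}{89304 + X{\left(-23 \right)}} = \frac{59343 + 310894}{89304 - \left(311 - 2 \left(-23\right)^{2}\right)} = \frac{370237}{89304 + \left(-311 + 2 \cdot 529\right)} = \frac{370237}{89304 + \left(-311 + 1058\right)} = \frac{370237}{89304 + 747} = \frac{370237}{90051}$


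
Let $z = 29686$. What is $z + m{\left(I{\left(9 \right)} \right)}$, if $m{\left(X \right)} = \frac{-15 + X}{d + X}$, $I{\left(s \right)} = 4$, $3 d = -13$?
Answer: $29719$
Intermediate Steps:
$d = - \frac{13}{3}$ ($d = \frac{1}{3} \left(-13\right) = - \frac{13}{3} \approx -4.3333$)
$m{\left(X \right)} = \frac{-15 + X}{- \frac{13}{3} + X}$
$z + m{\left(I{\left(9 \right)} \right)} = 29686 + \frac{3 \left(-15 + 4\right)}{-13 + 3 \cdot 4} = 29686 + 3 \frac{1}{-13 + 12} \left(-11\right) = 29686 + 3 \frac{1}{-1} \left(-11\right) = 29686 + 3 \left(-1\right) \left(-11\right) = 29686 + 33 = 29719$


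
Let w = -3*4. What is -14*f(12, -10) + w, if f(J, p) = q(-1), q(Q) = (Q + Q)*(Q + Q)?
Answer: -68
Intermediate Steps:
q(Q) = 4*Q² (q(Q) = (2*Q)*(2*Q) = 4*Q²)
f(J, p) = 4 (f(J, p) = 4*(-1)² = 4*1 = 4)
w = -12
-14*f(12, -10) + w = -14*4 - 12 = -56 - 12 = -68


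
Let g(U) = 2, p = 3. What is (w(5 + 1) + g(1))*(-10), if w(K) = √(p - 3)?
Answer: -20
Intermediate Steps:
w(K) = 0 (w(K) = √(3 - 3) = √0 = 0)
(w(5 + 1) + g(1))*(-10) = (0 + 2)*(-10) = 2*(-10) = -20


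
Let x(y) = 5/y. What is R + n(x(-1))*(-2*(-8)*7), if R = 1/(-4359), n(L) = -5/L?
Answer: 488207/4359 ≈ 112.00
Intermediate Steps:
R = -1/4359 ≈ -0.00022941
R + n(x(-1))*(-2*(-8)*7) = -1/4359 + (-5/(5/(-1)))*(-2*(-8)*7) = -1/4359 + (-5/(5*(-1)))*(16*7) = -1/4359 - 5/(-5)*112 = -1/4359 - 5*(-⅕)*112 = -1/4359 + 1*112 = -1/4359 + 112 = 488207/4359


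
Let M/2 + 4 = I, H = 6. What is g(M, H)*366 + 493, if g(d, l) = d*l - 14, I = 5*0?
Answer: -22199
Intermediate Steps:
I = 0
M = -8 (M = -8 + 2*0 = -8 + 0 = -8)
g(d, l) = -14 + d*l
g(M, H)*366 + 493 = (-14 - 8*6)*366 + 493 = (-14 - 48)*366 + 493 = -62*366 + 493 = -22692 + 493 = -22199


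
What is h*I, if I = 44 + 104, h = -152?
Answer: -22496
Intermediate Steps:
I = 148
h*I = -152*148 = -22496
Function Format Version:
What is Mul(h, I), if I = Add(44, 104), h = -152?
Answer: -22496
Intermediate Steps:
I = 148
Mul(h, I) = Mul(-152, 148) = -22496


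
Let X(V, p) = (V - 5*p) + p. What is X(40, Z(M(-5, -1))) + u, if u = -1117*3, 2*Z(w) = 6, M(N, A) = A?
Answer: -3323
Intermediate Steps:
Z(w) = 3 (Z(w) = (½)*6 = 3)
X(V, p) = V - 4*p
u = -3351
X(40, Z(M(-5, -1))) + u = (40 - 4*3) - 3351 = (40 - 12) - 3351 = 28 - 3351 = -3323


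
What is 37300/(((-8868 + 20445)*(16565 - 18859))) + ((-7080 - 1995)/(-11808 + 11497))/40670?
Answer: -23077363615/33591083175006 ≈ -0.00068701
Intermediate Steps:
37300/(((-8868 + 20445)*(16565 - 18859))) + ((-7080 - 1995)/(-11808 + 11497))/40670 = 37300/((11577*(-2294))) - 9075/(-311)*(1/40670) = 37300/(-26557638) - 9075*(-1/311)*(1/40670) = 37300*(-1/26557638) + (9075/311)*(1/40670) = -18650/13278819 + 1815/2529674 = -23077363615/33591083175006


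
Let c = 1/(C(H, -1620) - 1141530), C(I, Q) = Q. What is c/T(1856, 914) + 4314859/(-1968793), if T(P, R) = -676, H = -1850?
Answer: -3334390998545807/1521422985334200 ≈ -2.1916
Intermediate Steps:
c = -1/1143150 (c = 1/(-1620 - 1141530) = 1/(-1143150) = -1/1143150 ≈ -8.7478e-7)
c/T(1856, 914) + 4314859/(-1968793) = -1/1143150/(-676) + 4314859/(-1968793) = -1/1143150*(-1/676) + 4314859*(-1/1968793) = 1/772769400 - 4314859/1968793 = -3334390998545807/1521422985334200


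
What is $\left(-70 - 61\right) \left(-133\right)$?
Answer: $17423$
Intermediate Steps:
$\left(-70 - 61\right) \left(-133\right) = \left(-131\right) \left(-133\right) = 17423$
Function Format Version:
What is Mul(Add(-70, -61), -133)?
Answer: 17423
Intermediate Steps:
Mul(Add(-70, -61), -133) = Mul(-131, -133) = 17423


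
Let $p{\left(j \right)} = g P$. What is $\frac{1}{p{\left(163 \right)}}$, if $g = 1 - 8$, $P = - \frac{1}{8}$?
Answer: $\frac{8}{7} \approx 1.1429$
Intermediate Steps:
$P = - \frac{1}{8}$ ($P = \left(-1\right) \frac{1}{8} = - \frac{1}{8} \approx -0.125$)
$g = -7$ ($g = 1 - 8 = -7$)
$p{\left(j \right)} = \frac{7}{8}$ ($p{\left(j \right)} = \left(-7\right) \left(- \frac{1}{8}\right) = \frac{7}{8}$)
$\frac{1}{p{\left(163 \right)}} = \frac{1}{\frac{7}{8}} = \frac{8}{7}$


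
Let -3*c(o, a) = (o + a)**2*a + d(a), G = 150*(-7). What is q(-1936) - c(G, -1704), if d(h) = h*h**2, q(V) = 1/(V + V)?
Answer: -23066506755073/3872 ≈ -5.9573e+9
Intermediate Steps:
q(V) = 1/(2*V)
G = -1050
d(h) = h**3
c(o, a) = -a**3/3 - a*(a + o)**2/3 (c(o, a) = -((o + a)**2*a + a**3)/3 = -((a + o)**2*a + a**3)/3 = -(a*(a + o)**2 + a**3)/3 = -(a**3 + a*(a + o)**2)/3 = -a**3/3 - a*(a + o)**2/3)
q(-1936) - c(G, -1704) = (1/2)/(-1936) - (-1704)*(-1*(-1704)**2 - (-1704 - 1050)**2)/3 = (1/2)*(-1/1936) - (-1704)*(-1*2903616 - 1*(-2754)**2)/3 = -1/3872 - (-1704)*(-2903616 - 1*7584516)/3 = -1/3872 - (-1704)*(-2903616 - 7584516)/3 = -1/3872 - (-1704)*(-10488132)/3 = -1/3872 - 1*5957258976 = -1/3872 - 5957258976 = -23066506755073/3872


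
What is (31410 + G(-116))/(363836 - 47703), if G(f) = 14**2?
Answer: 31606/316133 ≈ 0.099977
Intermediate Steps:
G(f) = 196
(31410 + G(-116))/(363836 - 47703) = (31410 + 196)/(363836 - 47703) = 31606/316133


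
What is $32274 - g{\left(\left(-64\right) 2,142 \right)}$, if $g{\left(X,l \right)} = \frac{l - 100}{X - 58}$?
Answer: $\frac{1000501}{31} \approx 32274.0$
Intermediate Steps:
$g{\left(X,l \right)} = \frac{-100 + l}{-58 + X}$
$32274 - g{\left(\left(-64\right) 2,142 \right)} = 32274 - \frac{-100 + 142}{-58 - 128} = 32274 - \frac{1}{-58 - 128} \cdot 42 = 32274 - \frac{1}{-186} \cdot 42 = 32274 - \left(- \frac{1}{186}\right) 42 = 32274 - - \frac{7}{31} = 32274 + \frac{7}{31} = \frac{1000501}{31}$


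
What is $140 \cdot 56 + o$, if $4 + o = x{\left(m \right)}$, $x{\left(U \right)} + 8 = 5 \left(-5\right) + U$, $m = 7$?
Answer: $7810$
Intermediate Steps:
$x{\left(U \right)} = -33 + U$ ($x{\left(U \right)} = -8 + \left(5 \left(-5\right) + U\right) = -8 + \left(-25 + U\right) = -33 + U$)
$o = -30$ ($o = -4 + \left(-33 + 7\right) = -4 - 26 = -30$)
$140 \cdot 56 + o = 140 \cdot 56 - 30 = 7840 - 30 = 7810$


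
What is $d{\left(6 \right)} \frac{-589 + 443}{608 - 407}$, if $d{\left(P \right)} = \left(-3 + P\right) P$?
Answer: $- \frac{876}{67} \approx -13.075$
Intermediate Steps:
$d{\left(P \right)} = P \left(-3 + P\right)$
$d{\left(6 \right)} \frac{-589 + 443}{608 - 407} = 6 \left(-3 + 6\right) \frac{-589 + 443}{608 - 407} = 6 \cdot 3 \left(- \frac{146}{201}\right) = 18 \left(\left(-146\right) \frac{1}{201}\right) = 18 \left(- \frac{146}{201}\right) = - \frac{876}{67}$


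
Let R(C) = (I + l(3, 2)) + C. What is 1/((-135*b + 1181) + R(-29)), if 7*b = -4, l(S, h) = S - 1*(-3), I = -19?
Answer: 7/8513 ≈ 0.00082227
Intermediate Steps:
l(S, h) = 3 + S (l(S, h) = S + 3 = 3 + S)
R(C) = -13 + C (R(C) = (-19 + (3 + 3)) + C = (-19 + 6) + C = -13 + C)
b = -4/7 (b = (⅐)*(-4) = -4/7 ≈ -0.57143)
1/((-135*b + 1181) + R(-29)) = 1/((-135*(-4/7) + 1181) + (-13 - 29)) = 1/((540/7 + 1181) - 42) = 1/(8807/7 - 42) = 1/(8513/7) = 7/8513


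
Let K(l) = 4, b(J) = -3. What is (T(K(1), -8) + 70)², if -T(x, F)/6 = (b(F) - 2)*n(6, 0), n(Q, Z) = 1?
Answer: 10000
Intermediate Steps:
T(x, F) = 30 (T(x, F) = -6*(-3 - 2) = -(-30) = -6*(-5) = 30)
(T(K(1), -8) + 70)² = (30 + 70)² = 100² = 10000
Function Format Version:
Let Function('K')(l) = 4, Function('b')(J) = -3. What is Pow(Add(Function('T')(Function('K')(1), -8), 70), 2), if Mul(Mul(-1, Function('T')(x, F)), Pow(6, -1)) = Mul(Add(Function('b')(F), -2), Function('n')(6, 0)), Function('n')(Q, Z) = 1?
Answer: 10000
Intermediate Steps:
Function('T')(x, F) = 30 (Function('T')(x, F) = Mul(-6, Mul(Add(-3, -2), 1)) = Mul(-6, Mul(-5, 1)) = Mul(-6, -5) = 30)
Pow(Add(Function('T')(Function('K')(1), -8), 70), 2) = Pow(Add(30, 70), 2) = Pow(100, 2) = 10000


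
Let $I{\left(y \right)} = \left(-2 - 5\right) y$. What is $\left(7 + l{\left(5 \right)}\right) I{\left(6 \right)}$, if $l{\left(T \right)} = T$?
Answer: $-504$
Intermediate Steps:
$I{\left(y \right)} = - 7 y$
$\left(7 + l{\left(5 \right)}\right) I{\left(6 \right)} = \left(7 + 5\right) \left(\left(-7\right) 6\right) = 12 \left(-42\right) = -504$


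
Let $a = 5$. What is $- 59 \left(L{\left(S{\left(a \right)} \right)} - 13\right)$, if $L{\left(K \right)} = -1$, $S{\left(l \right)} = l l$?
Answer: $826$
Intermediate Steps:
$S{\left(l \right)} = l^{2}$
$- 59 \left(L{\left(S{\left(a \right)} \right)} - 13\right) = - 59 \left(-1 - 13\right) = \left(-59\right) \left(-14\right) = 826$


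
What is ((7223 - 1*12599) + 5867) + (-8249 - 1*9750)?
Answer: -17508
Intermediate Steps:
((7223 - 1*12599) + 5867) + (-8249 - 1*9750) = ((7223 - 12599) + 5867) + (-8249 - 9750) = (-5376 + 5867) - 17999 = 491 - 17999 = -17508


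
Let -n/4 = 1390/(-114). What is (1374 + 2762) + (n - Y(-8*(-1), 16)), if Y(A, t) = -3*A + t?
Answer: 238988/57 ≈ 4192.8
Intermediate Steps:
n = 2780/57 (n = -5560/(-114) = -5560*(-1)/114 = -4*(-695/57) = 2780/57 ≈ 48.772)
Y(A, t) = t - 3*A
(1374 + 2762) + (n - Y(-8*(-1), 16)) = (1374 + 2762) + (2780/57 - (16 - (-24)*(-1))) = 4136 + (2780/57 - (16 - 3*8)) = 4136 + (2780/57 - (16 - 24)) = 4136 + (2780/57 - 1*(-8)) = 4136 + (2780/57 + 8) = 4136 + 3236/57 = 238988/57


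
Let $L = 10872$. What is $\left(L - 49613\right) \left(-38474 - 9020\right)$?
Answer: $1839965054$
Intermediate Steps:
$\left(L - 49613\right) \left(-38474 - 9020\right) = \left(10872 - 49613\right) \left(-38474 - 9020\right) = \left(-38741\right) \left(-47494\right) = 1839965054$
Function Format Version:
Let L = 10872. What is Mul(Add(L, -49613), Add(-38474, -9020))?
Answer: 1839965054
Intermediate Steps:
Mul(Add(L, -49613), Add(-38474, -9020)) = Mul(Add(10872, -49613), Add(-38474, -9020)) = Mul(-38741, -47494) = 1839965054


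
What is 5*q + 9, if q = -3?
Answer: -6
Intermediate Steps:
5*q + 9 = 5*(-3) + 9 = -15 + 9 = -6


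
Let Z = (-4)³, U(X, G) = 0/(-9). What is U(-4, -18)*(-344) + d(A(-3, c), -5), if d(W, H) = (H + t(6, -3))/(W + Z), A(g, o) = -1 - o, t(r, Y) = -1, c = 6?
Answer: 6/71 ≈ 0.084507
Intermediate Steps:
U(X, G) = 0 (U(X, G) = 0*(-⅑) = 0)
Z = -64
d(W, H) = (-1 + H)/(-64 + W) (d(W, H) = (H - 1)/(W - 64) = (-1 + H)/(-64 + W))
U(-4, -18)*(-344) + d(A(-3, c), -5) = 0*(-344) + (-1 - 5)/(-64 + (-1 - 1*6)) = 0 - 6/(-64 + (-1 - 6)) = 0 - 6/(-64 - 7) = 0 - 6/(-71) = 0 - 1/71*(-6) = 0 + 6/71 = 6/71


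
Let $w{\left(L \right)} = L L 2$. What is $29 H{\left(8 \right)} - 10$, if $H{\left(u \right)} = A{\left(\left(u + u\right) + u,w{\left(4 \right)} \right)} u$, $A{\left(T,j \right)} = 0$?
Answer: $-10$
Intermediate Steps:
$w{\left(L \right)} = 2 L^{2}$ ($w{\left(L \right)} = L^{2} \cdot 2 = 2 L^{2}$)
$H{\left(u \right)} = 0$ ($H{\left(u \right)} = 0 u = 0$)
$29 H{\left(8 \right)} - 10 = 29 \cdot 0 - 10 = 0 - 10 = -10$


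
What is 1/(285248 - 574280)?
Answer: -1/289032 ≈ -3.4598e-6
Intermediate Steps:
1/(285248 - 574280) = 1/(-289032) = -1/289032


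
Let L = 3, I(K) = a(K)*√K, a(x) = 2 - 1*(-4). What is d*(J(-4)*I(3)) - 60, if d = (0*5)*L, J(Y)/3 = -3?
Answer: -60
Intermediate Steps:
a(x) = 6 (a(x) = 2 + 4 = 6)
J(Y) = -9 (J(Y) = 3*(-3) = -9)
I(K) = 6*√K
d = 0 (d = (0*5)*3 = 0*3 = 0)
d*(J(-4)*I(3)) - 60 = 0*(-54*√3) - 60 = 0 - 60 = -60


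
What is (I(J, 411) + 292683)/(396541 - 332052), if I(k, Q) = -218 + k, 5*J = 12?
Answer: 1462337/322445 ≈ 4.5351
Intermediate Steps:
J = 12/5 (J = (⅕)*12 = 12/5 ≈ 2.4000)
(I(J, 411) + 292683)/(396541 - 332052) = ((-218 + 12/5) + 292683)/(396541 - 332052) = (-1078/5 + 292683)/64489 = (1462337/5)*(1/64489) = 1462337/322445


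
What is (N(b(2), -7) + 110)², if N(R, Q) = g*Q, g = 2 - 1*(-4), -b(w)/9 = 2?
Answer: 4624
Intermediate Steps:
b(w) = -18 (b(w) = -9*2 = -18)
g = 6 (g = 2 + 4 = 6)
N(R, Q) = 6*Q
(N(b(2), -7) + 110)² = (6*(-7) + 110)² = (-42 + 110)² = 68² = 4624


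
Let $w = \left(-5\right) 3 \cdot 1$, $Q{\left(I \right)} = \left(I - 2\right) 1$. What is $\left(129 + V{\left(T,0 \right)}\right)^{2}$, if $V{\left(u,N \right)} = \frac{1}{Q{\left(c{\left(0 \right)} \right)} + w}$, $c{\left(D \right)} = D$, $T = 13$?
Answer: $\frac{4804864}{289} \approx 16626.0$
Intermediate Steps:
$Q{\left(I \right)} = -2 + I$ ($Q{\left(I \right)} = \left(-2 + I\right) 1 = -2 + I$)
$w = -15$ ($w = \left(-15\right) 1 = -15$)
$V{\left(u,N \right)} = - \frac{1}{17}$ ($V{\left(u,N \right)} = \frac{1}{\left(-2 + 0\right) - 15} = \frac{1}{-2 - 15} = \frac{1}{-17} = - \frac{1}{17}$)
$\left(129 + V{\left(T,0 \right)}\right)^{2} = \left(129 - \frac{1}{17}\right)^{2} = \left(\frac{2192}{17}\right)^{2} = \frac{4804864}{289}$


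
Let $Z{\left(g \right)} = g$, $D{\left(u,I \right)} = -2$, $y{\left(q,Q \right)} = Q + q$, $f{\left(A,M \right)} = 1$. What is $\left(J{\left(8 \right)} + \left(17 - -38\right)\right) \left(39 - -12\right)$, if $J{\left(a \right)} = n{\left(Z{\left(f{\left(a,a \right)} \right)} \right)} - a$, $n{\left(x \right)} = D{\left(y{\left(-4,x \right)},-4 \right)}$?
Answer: $2295$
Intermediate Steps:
$n{\left(x \right)} = -2$
$J{\left(a \right)} = -2 - a$
$\left(J{\left(8 \right)} + \left(17 - -38\right)\right) \left(39 - -12\right) = \left(\left(-2 - 8\right) + \left(17 - -38\right)\right) \left(39 - -12\right) = \left(\left(-2 - 8\right) + \left(17 + 38\right)\right) \left(39 + 12\right) = \left(-10 + 55\right) 51 = 45 \cdot 51 = 2295$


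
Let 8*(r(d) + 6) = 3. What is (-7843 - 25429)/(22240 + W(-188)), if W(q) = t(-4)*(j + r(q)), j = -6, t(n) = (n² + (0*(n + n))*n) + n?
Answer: -66544/44201 ≈ -1.5055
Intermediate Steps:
r(d) = -45/8 (r(d) = -6 + (⅛)*3 = -6 + 3/8 = -45/8)
t(n) = n + n² (t(n) = (n² + (0*(2*n))*n) + n = (n² + 0*n) + n = (n² + 0) + n = n² + n = n + n²)
W(q) = -279/2 (W(q) = (-4*(1 - 4))*(-6 - 45/8) = -4*(-3)*(-93/8) = 12*(-93/8) = -279/2)
(-7843 - 25429)/(22240 + W(-188)) = (-7843 - 25429)/(22240 - 279/2) = -33272/44201/2 = -33272*2/44201 = -66544/44201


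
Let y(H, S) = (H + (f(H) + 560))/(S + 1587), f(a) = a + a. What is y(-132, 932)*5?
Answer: 820/2519 ≈ 0.32553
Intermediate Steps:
f(a) = 2*a
y(H, S) = (560 + 3*H)/(1587 + S) (y(H, S) = (H + (2*H + 560))/(S + 1587) = (H + (560 + 2*H))/(1587 + S) = (560 + 3*H)/(1587 + S))
y(-132, 932)*5 = ((560 + 3*(-132))/(1587 + 932))*5 = ((560 - 396)/2519)*5 = ((1/2519)*164)*5 = (164/2519)*5 = 820/2519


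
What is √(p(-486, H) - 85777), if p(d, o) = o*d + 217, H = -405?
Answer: √111270 ≈ 333.57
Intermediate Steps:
p(d, o) = 217 + d*o (p(d, o) = d*o + 217 = 217 + d*o)
√(p(-486, H) - 85777) = √((217 - 486*(-405)) - 85777) = √((217 + 196830) - 85777) = √(197047 - 85777) = √111270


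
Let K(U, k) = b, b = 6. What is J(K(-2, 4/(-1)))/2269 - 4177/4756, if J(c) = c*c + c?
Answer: -9277861/10791364 ≈ -0.85975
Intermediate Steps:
K(U, k) = 6
J(c) = c + c² (J(c) = c² + c = c + c²)
J(K(-2, 4/(-1)))/2269 - 4177/4756 = (6*(1 + 6))/2269 - 4177/4756 = (6*7)*(1/2269) - 4177*1/4756 = 42*(1/2269) - 4177/4756 = 42/2269 - 4177/4756 = -9277861/10791364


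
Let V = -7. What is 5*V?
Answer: -35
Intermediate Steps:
5*V = 5*(-7) = -35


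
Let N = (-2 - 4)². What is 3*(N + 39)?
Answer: 225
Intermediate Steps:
N = 36 (N = (-6)² = 36)
3*(N + 39) = 3*(36 + 39) = 3*75 = 225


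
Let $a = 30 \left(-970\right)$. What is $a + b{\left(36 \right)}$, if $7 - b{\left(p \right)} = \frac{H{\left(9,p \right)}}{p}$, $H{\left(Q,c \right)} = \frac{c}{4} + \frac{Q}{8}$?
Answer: $- \frac{930985}{32} \approx -29093.0$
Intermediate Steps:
$H{\left(Q,c \right)} = \frac{c}{4} + \frac{Q}{8}$ ($H{\left(Q,c \right)} = c \frac{1}{4} + Q \frac{1}{8} = \frac{c}{4} + \frac{Q}{8}$)
$a = -29100$
$b{\left(p \right)} = 7 - \frac{\frac{9}{8} + \frac{p}{4}}{p}$ ($b{\left(p \right)} = 7 - \frac{\frac{p}{4} + \frac{1}{8} \cdot 9}{p} = 7 - \frac{\frac{p}{4} + \frac{9}{8}}{p} = 7 - \frac{\frac{9}{8} + \frac{p}{4}}{p}$)
$a + b{\left(36 \right)} = -29100 + \frac{9 \left(-1 + 6 \cdot 36\right)}{8 \cdot 36} = -29100 + \frac{9}{8} \cdot \frac{1}{36} \left(-1 + 216\right) = -29100 + \frac{9}{8} \cdot \frac{1}{36} \cdot 215 = -29100 + \frac{215}{32} = - \frac{930985}{32}$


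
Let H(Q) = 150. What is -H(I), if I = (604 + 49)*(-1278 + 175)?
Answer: -150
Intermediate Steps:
I = -720259 (I = 653*(-1103) = -720259)
-H(I) = -1*150 = -150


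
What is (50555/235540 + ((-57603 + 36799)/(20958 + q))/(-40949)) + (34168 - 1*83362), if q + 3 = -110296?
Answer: -1211158490729130143/24620152354396 ≈ -49194.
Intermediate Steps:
q = -110299 (q = -3 - 110296 = -110299)
(50555/235540 + ((-57603 + 36799)/(20958 + q))/(-40949)) + (34168 - 1*83362) = (50555/235540 + ((-57603 + 36799)/(20958 - 110299))/(-40949)) + (34168 - 1*83362) = (50555*(1/235540) - 20804/(-89341)*(-1/40949)) + (34168 - 83362) = (10111/47108 - 20804*(-1/89341)*(-1/40949)) - 49194 = (10111/47108 + (2972/12763)*(-1/40949)) - 49194 = (10111/47108 - 2972/522632087) - 49194 = 5284193026681/24620152354396 - 49194 = -1211158490729130143/24620152354396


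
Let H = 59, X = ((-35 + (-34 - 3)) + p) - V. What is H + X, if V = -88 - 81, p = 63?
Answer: 219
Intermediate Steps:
V = -169
X = 160 (X = ((-35 + (-34 - 3)) + 63) - 1*(-169) = ((-35 - 37) + 63) + 169 = (-72 + 63) + 169 = -9 + 169 = 160)
H + X = 59 + 160 = 219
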